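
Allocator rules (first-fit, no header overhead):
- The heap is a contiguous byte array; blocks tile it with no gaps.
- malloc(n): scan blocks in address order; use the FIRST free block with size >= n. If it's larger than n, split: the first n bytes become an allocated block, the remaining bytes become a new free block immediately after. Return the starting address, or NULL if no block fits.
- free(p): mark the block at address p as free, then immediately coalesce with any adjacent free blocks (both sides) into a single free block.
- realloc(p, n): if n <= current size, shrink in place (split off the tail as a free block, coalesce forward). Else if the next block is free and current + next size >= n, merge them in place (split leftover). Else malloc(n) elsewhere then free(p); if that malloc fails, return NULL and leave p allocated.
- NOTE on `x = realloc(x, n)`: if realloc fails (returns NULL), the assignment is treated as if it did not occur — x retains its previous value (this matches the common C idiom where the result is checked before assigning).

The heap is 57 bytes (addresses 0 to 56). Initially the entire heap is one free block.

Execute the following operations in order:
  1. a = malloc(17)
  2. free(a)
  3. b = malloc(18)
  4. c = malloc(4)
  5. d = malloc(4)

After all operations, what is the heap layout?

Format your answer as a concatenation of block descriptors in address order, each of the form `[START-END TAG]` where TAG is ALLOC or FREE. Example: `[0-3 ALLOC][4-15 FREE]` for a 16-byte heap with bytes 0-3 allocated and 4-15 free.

Answer: [0-17 ALLOC][18-21 ALLOC][22-25 ALLOC][26-56 FREE]

Derivation:
Op 1: a = malloc(17) -> a = 0; heap: [0-16 ALLOC][17-56 FREE]
Op 2: free(a) -> (freed a); heap: [0-56 FREE]
Op 3: b = malloc(18) -> b = 0; heap: [0-17 ALLOC][18-56 FREE]
Op 4: c = malloc(4) -> c = 18; heap: [0-17 ALLOC][18-21 ALLOC][22-56 FREE]
Op 5: d = malloc(4) -> d = 22; heap: [0-17 ALLOC][18-21 ALLOC][22-25 ALLOC][26-56 FREE]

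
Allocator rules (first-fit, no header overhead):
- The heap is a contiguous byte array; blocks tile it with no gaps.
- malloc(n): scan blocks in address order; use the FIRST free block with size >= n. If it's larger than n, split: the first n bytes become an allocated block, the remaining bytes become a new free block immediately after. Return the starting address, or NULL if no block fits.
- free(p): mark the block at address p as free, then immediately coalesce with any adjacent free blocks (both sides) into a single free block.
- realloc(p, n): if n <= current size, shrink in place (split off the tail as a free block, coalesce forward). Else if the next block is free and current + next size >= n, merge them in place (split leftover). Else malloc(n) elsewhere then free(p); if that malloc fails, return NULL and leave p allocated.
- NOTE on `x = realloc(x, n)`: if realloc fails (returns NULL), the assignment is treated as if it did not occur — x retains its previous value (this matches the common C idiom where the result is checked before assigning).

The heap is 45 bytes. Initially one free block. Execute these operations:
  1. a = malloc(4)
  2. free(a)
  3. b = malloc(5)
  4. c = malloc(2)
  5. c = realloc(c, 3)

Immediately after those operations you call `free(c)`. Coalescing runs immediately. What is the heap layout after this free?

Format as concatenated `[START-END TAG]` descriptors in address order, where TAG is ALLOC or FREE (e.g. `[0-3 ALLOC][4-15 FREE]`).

Op 1: a = malloc(4) -> a = 0; heap: [0-3 ALLOC][4-44 FREE]
Op 2: free(a) -> (freed a); heap: [0-44 FREE]
Op 3: b = malloc(5) -> b = 0; heap: [0-4 ALLOC][5-44 FREE]
Op 4: c = malloc(2) -> c = 5; heap: [0-4 ALLOC][5-6 ALLOC][7-44 FREE]
Op 5: c = realloc(c, 3) -> c = 5; heap: [0-4 ALLOC][5-7 ALLOC][8-44 FREE]
free(c): c = 5 -> block [5-7 ALLOC]; mark free, coalesce with adjacent free neighbors -> [0-4 ALLOC][5-44 FREE]

Answer: [0-4 ALLOC][5-44 FREE]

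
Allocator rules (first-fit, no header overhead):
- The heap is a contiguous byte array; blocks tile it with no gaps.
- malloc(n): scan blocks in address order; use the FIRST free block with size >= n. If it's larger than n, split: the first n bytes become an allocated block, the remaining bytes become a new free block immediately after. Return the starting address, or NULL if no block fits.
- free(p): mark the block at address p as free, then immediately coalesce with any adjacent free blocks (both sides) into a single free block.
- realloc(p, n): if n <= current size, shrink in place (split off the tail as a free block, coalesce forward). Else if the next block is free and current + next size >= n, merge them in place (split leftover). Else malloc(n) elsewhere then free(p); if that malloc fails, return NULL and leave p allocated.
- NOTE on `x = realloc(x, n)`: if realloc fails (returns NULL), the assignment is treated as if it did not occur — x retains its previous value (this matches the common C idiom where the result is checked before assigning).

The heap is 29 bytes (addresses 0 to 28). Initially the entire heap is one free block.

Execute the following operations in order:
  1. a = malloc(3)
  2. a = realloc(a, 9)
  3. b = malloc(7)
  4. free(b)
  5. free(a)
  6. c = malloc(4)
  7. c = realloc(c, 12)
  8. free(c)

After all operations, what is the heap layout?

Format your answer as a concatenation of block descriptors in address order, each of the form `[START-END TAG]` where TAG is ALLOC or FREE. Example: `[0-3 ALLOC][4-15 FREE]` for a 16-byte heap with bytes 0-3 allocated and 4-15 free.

Answer: [0-28 FREE]

Derivation:
Op 1: a = malloc(3) -> a = 0; heap: [0-2 ALLOC][3-28 FREE]
Op 2: a = realloc(a, 9) -> a = 0; heap: [0-8 ALLOC][9-28 FREE]
Op 3: b = malloc(7) -> b = 9; heap: [0-8 ALLOC][9-15 ALLOC][16-28 FREE]
Op 4: free(b) -> (freed b); heap: [0-8 ALLOC][9-28 FREE]
Op 5: free(a) -> (freed a); heap: [0-28 FREE]
Op 6: c = malloc(4) -> c = 0; heap: [0-3 ALLOC][4-28 FREE]
Op 7: c = realloc(c, 12) -> c = 0; heap: [0-11 ALLOC][12-28 FREE]
Op 8: free(c) -> (freed c); heap: [0-28 FREE]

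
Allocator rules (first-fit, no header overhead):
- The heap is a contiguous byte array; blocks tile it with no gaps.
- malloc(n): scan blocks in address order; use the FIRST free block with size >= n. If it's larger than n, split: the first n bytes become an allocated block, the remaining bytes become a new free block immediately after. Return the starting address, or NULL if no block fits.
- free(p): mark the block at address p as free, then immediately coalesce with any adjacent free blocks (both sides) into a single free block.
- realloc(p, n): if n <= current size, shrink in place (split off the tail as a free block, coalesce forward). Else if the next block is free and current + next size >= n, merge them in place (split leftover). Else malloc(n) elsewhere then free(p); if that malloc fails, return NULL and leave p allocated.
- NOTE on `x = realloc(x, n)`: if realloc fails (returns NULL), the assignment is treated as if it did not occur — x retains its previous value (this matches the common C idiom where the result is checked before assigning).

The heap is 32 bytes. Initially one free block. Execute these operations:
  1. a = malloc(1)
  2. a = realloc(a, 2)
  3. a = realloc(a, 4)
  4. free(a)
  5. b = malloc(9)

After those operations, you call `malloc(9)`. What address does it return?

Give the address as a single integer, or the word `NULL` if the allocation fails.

Op 1: a = malloc(1) -> a = 0; heap: [0-0 ALLOC][1-31 FREE]
Op 2: a = realloc(a, 2) -> a = 0; heap: [0-1 ALLOC][2-31 FREE]
Op 3: a = realloc(a, 4) -> a = 0; heap: [0-3 ALLOC][4-31 FREE]
Op 4: free(a) -> (freed a); heap: [0-31 FREE]
Op 5: b = malloc(9) -> b = 0; heap: [0-8 ALLOC][9-31 FREE]
malloc(9): first-fit scan over [0-8 ALLOC][9-31 FREE] -> 9

Answer: 9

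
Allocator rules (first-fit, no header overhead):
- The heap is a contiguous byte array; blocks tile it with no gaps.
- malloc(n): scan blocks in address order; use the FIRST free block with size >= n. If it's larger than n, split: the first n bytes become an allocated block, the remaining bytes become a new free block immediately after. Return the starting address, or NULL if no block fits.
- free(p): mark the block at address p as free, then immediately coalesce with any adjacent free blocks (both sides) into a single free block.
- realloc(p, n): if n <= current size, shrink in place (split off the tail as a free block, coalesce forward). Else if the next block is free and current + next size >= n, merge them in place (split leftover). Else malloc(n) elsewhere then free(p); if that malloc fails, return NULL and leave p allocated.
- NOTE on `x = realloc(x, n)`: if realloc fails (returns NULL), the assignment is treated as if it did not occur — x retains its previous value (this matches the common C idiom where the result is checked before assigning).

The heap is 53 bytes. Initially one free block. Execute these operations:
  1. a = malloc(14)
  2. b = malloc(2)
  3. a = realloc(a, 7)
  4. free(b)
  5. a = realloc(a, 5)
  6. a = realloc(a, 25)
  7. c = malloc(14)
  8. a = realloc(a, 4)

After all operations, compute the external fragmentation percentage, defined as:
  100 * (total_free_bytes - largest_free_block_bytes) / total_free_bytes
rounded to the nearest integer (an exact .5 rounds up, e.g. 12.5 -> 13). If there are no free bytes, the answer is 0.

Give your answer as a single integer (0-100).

Op 1: a = malloc(14) -> a = 0; heap: [0-13 ALLOC][14-52 FREE]
Op 2: b = malloc(2) -> b = 14; heap: [0-13 ALLOC][14-15 ALLOC][16-52 FREE]
Op 3: a = realloc(a, 7) -> a = 0; heap: [0-6 ALLOC][7-13 FREE][14-15 ALLOC][16-52 FREE]
Op 4: free(b) -> (freed b); heap: [0-6 ALLOC][7-52 FREE]
Op 5: a = realloc(a, 5) -> a = 0; heap: [0-4 ALLOC][5-52 FREE]
Op 6: a = realloc(a, 25) -> a = 0; heap: [0-24 ALLOC][25-52 FREE]
Op 7: c = malloc(14) -> c = 25; heap: [0-24 ALLOC][25-38 ALLOC][39-52 FREE]
Op 8: a = realloc(a, 4) -> a = 0; heap: [0-3 ALLOC][4-24 FREE][25-38 ALLOC][39-52 FREE]
Free blocks: [21 14] total_free=35 largest=21 -> 100*(35-21)/35 = 1400/35 = 40

Answer: 40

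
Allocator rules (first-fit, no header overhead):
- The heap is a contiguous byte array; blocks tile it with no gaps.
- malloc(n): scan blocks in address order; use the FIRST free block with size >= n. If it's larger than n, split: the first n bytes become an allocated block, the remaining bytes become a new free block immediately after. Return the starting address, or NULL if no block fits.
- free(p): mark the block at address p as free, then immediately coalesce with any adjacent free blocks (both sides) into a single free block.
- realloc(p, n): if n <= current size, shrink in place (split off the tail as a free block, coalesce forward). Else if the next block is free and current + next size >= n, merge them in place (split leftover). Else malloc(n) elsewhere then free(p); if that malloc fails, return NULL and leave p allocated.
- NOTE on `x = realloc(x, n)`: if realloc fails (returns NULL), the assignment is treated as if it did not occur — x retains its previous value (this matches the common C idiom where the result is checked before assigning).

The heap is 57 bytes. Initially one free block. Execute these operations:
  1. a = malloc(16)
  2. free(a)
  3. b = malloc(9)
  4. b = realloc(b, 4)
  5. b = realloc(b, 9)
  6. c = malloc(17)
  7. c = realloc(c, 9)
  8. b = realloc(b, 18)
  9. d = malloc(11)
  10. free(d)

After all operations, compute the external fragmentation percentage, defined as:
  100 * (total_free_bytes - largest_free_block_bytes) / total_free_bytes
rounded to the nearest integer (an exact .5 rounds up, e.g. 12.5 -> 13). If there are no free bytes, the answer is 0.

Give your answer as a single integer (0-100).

Answer: 30

Derivation:
Op 1: a = malloc(16) -> a = 0; heap: [0-15 ALLOC][16-56 FREE]
Op 2: free(a) -> (freed a); heap: [0-56 FREE]
Op 3: b = malloc(9) -> b = 0; heap: [0-8 ALLOC][9-56 FREE]
Op 4: b = realloc(b, 4) -> b = 0; heap: [0-3 ALLOC][4-56 FREE]
Op 5: b = realloc(b, 9) -> b = 0; heap: [0-8 ALLOC][9-56 FREE]
Op 6: c = malloc(17) -> c = 9; heap: [0-8 ALLOC][9-25 ALLOC][26-56 FREE]
Op 7: c = realloc(c, 9) -> c = 9; heap: [0-8 ALLOC][9-17 ALLOC][18-56 FREE]
Op 8: b = realloc(b, 18) -> b = 18; heap: [0-8 FREE][9-17 ALLOC][18-35 ALLOC][36-56 FREE]
Op 9: d = malloc(11) -> d = 36; heap: [0-8 FREE][9-17 ALLOC][18-35 ALLOC][36-46 ALLOC][47-56 FREE]
Op 10: free(d) -> (freed d); heap: [0-8 FREE][9-17 ALLOC][18-35 ALLOC][36-56 FREE]
Free blocks: [9 21] total_free=30 largest=21 -> 100*(30-21)/30 = 900/30 = 30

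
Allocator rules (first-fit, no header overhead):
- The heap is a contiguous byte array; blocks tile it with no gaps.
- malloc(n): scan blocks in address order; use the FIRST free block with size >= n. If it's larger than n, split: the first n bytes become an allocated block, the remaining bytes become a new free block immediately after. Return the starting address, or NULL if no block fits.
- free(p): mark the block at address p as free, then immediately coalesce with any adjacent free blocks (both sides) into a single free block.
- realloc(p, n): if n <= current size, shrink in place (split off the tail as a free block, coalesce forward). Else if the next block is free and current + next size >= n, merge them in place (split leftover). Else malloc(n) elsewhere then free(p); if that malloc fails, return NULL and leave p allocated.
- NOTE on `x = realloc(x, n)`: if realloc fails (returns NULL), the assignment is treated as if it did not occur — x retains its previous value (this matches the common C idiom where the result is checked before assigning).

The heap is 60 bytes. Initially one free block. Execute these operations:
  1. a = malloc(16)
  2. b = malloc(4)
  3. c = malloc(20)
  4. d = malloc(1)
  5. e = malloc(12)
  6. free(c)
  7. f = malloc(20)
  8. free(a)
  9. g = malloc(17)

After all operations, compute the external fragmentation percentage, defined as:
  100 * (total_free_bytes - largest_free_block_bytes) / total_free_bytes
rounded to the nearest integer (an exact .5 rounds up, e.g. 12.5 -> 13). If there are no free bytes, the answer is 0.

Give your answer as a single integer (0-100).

Op 1: a = malloc(16) -> a = 0; heap: [0-15 ALLOC][16-59 FREE]
Op 2: b = malloc(4) -> b = 16; heap: [0-15 ALLOC][16-19 ALLOC][20-59 FREE]
Op 3: c = malloc(20) -> c = 20; heap: [0-15 ALLOC][16-19 ALLOC][20-39 ALLOC][40-59 FREE]
Op 4: d = malloc(1) -> d = 40; heap: [0-15 ALLOC][16-19 ALLOC][20-39 ALLOC][40-40 ALLOC][41-59 FREE]
Op 5: e = malloc(12) -> e = 41; heap: [0-15 ALLOC][16-19 ALLOC][20-39 ALLOC][40-40 ALLOC][41-52 ALLOC][53-59 FREE]
Op 6: free(c) -> (freed c); heap: [0-15 ALLOC][16-19 ALLOC][20-39 FREE][40-40 ALLOC][41-52 ALLOC][53-59 FREE]
Op 7: f = malloc(20) -> f = 20; heap: [0-15 ALLOC][16-19 ALLOC][20-39 ALLOC][40-40 ALLOC][41-52 ALLOC][53-59 FREE]
Op 8: free(a) -> (freed a); heap: [0-15 FREE][16-19 ALLOC][20-39 ALLOC][40-40 ALLOC][41-52 ALLOC][53-59 FREE]
Op 9: g = malloc(17) -> g = NULL; heap: [0-15 FREE][16-19 ALLOC][20-39 ALLOC][40-40 ALLOC][41-52 ALLOC][53-59 FREE]
Free blocks: [16 7] total_free=23 largest=16 -> 100*(23-16)/23 = 700/23 ≈ 30.435 -> rounds to 30

Answer: 30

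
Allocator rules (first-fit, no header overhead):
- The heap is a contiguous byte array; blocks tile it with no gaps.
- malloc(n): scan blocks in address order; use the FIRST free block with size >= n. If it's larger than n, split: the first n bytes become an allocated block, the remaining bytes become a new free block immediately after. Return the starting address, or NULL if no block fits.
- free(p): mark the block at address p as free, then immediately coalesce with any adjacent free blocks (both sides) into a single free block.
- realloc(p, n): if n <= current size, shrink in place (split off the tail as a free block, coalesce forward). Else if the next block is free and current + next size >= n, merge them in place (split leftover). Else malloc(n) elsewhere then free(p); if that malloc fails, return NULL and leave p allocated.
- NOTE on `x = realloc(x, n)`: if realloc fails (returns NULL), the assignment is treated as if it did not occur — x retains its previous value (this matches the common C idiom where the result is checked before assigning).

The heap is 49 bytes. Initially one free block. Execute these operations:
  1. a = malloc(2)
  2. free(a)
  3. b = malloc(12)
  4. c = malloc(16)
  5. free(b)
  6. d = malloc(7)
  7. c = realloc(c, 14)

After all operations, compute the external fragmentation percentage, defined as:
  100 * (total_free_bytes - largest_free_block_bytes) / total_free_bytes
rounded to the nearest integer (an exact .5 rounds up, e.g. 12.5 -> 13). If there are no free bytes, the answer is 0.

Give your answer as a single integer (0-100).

Op 1: a = malloc(2) -> a = 0; heap: [0-1 ALLOC][2-48 FREE]
Op 2: free(a) -> (freed a); heap: [0-48 FREE]
Op 3: b = malloc(12) -> b = 0; heap: [0-11 ALLOC][12-48 FREE]
Op 4: c = malloc(16) -> c = 12; heap: [0-11 ALLOC][12-27 ALLOC][28-48 FREE]
Op 5: free(b) -> (freed b); heap: [0-11 FREE][12-27 ALLOC][28-48 FREE]
Op 6: d = malloc(7) -> d = 0; heap: [0-6 ALLOC][7-11 FREE][12-27 ALLOC][28-48 FREE]
Op 7: c = realloc(c, 14) -> c = 12; heap: [0-6 ALLOC][7-11 FREE][12-25 ALLOC][26-48 FREE]
Free blocks: [5 23] total_free=28 largest=23 -> 100*(28-23)/28 = 500/28 ≈ 17.857 -> rounds to 18

Answer: 18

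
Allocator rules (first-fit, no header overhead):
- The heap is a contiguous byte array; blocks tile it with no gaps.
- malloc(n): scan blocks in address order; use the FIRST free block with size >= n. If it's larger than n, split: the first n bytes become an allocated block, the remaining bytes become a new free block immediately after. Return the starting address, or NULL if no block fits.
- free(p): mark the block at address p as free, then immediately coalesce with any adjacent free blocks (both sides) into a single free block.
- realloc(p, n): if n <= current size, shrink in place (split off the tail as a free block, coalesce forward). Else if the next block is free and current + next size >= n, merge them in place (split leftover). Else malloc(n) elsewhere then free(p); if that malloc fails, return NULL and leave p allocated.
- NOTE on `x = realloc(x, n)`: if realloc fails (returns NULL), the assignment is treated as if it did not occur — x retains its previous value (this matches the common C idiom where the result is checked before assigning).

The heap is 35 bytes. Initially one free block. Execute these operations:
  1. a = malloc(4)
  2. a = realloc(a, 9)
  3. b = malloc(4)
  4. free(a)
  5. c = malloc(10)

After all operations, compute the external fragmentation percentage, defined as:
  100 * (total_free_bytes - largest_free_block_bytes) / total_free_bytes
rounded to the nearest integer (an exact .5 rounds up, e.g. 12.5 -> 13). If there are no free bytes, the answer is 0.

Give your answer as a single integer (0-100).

Answer: 43

Derivation:
Op 1: a = malloc(4) -> a = 0; heap: [0-3 ALLOC][4-34 FREE]
Op 2: a = realloc(a, 9) -> a = 0; heap: [0-8 ALLOC][9-34 FREE]
Op 3: b = malloc(4) -> b = 9; heap: [0-8 ALLOC][9-12 ALLOC][13-34 FREE]
Op 4: free(a) -> (freed a); heap: [0-8 FREE][9-12 ALLOC][13-34 FREE]
Op 5: c = malloc(10) -> c = 13; heap: [0-8 FREE][9-12 ALLOC][13-22 ALLOC][23-34 FREE]
Free blocks: [9 12] total_free=21 largest=12 -> 100*(21-12)/21 = 900/21 ≈ 42.857 -> rounds to 43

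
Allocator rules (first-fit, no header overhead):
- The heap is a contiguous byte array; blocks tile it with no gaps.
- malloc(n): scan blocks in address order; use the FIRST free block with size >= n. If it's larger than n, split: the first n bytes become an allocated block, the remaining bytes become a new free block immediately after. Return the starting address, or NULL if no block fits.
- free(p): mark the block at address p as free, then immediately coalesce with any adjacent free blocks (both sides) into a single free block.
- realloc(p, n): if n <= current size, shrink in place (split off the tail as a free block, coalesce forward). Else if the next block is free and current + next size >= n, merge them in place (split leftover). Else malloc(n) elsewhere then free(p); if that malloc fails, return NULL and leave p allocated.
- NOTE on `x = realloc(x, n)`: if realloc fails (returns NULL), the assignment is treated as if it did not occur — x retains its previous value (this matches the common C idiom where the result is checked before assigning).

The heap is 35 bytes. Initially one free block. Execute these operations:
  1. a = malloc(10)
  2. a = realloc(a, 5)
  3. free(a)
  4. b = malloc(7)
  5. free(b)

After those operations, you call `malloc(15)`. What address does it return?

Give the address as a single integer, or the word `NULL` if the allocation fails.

Answer: 0

Derivation:
Op 1: a = malloc(10) -> a = 0; heap: [0-9 ALLOC][10-34 FREE]
Op 2: a = realloc(a, 5) -> a = 0; heap: [0-4 ALLOC][5-34 FREE]
Op 3: free(a) -> (freed a); heap: [0-34 FREE]
Op 4: b = malloc(7) -> b = 0; heap: [0-6 ALLOC][7-34 FREE]
Op 5: free(b) -> (freed b); heap: [0-34 FREE]
malloc(15): first-fit scan over [0-34 FREE] -> 0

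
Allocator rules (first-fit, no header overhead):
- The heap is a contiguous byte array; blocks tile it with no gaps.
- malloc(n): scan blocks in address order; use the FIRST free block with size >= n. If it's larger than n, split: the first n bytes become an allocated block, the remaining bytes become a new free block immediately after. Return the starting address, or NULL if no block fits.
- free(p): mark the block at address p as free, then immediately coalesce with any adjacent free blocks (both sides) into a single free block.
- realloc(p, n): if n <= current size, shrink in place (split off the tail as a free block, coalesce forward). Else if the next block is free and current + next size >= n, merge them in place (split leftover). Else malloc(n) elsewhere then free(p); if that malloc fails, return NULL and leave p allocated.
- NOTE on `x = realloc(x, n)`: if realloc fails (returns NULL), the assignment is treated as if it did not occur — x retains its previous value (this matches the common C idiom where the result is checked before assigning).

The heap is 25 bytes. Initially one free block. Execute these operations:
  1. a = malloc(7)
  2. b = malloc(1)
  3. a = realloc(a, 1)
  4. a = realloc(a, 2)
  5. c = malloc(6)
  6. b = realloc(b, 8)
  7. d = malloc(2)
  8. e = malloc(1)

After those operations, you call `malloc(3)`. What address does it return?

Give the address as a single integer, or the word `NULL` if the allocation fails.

Answer: 5

Derivation:
Op 1: a = malloc(7) -> a = 0; heap: [0-6 ALLOC][7-24 FREE]
Op 2: b = malloc(1) -> b = 7; heap: [0-6 ALLOC][7-7 ALLOC][8-24 FREE]
Op 3: a = realloc(a, 1) -> a = 0; heap: [0-0 ALLOC][1-6 FREE][7-7 ALLOC][8-24 FREE]
Op 4: a = realloc(a, 2) -> a = 0; heap: [0-1 ALLOC][2-6 FREE][7-7 ALLOC][8-24 FREE]
Op 5: c = malloc(6) -> c = 8; heap: [0-1 ALLOC][2-6 FREE][7-7 ALLOC][8-13 ALLOC][14-24 FREE]
Op 6: b = realloc(b, 8) -> b = 14; heap: [0-1 ALLOC][2-7 FREE][8-13 ALLOC][14-21 ALLOC][22-24 FREE]
Op 7: d = malloc(2) -> d = 2; heap: [0-1 ALLOC][2-3 ALLOC][4-7 FREE][8-13 ALLOC][14-21 ALLOC][22-24 FREE]
Op 8: e = malloc(1) -> e = 4; heap: [0-1 ALLOC][2-3 ALLOC][4-4 ALLOC][5-7 FREE][8-13 ALLOC][14-21 ALLOC][22-24 FREE]
malloc(3): first-fit scan over [0-1 ALLOC][2-3 ALLOC][4-4 ALLOC][5-7 FREE][8-13 ALLOC][14-21 ALLOC][22-24 FREE] -> 5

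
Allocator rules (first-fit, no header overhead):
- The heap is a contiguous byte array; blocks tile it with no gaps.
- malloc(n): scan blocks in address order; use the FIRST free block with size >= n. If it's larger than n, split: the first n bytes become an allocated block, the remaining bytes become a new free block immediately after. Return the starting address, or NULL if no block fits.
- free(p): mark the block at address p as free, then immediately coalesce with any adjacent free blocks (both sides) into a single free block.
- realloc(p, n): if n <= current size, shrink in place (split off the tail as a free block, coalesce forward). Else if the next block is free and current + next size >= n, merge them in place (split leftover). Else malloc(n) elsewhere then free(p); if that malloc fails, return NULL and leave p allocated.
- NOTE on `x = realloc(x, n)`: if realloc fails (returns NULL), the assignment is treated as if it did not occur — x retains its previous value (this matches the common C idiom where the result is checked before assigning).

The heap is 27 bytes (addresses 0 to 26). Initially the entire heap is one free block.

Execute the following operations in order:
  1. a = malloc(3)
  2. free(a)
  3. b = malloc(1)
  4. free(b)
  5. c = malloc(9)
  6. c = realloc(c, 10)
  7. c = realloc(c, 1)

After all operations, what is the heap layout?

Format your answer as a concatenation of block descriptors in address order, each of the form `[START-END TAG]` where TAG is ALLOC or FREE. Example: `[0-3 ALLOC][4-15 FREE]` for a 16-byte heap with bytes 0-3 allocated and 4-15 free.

Op 1: a = malloc(3) -> a = 0; heap: [0-2 ALLOC][3-26 FREE]
Op 2: free(a) -> (freed a); heap: [0-26 FREE]
Op 3: b = malloc(1) -> b = 0; heap: [0-0 ALLOC][1-26 FREE]
Op 4: free(b) -> (freed b); heap: [0-26 FREE]
Op 5: c = malloc(9) -> c = 0; heap: [0-8 ALLOC][9-26 FREE]
Op 6: c = realloc(c, 10) -> c = 0; heap: [0-9 ALLOC][10-26 FREE]
Op 7: c = realloc(c, 1) -> c = 0; heap: [0-0 ALLOC][1-26 FREE]

Answer: [0-0 ALLOC][1-26 FREE]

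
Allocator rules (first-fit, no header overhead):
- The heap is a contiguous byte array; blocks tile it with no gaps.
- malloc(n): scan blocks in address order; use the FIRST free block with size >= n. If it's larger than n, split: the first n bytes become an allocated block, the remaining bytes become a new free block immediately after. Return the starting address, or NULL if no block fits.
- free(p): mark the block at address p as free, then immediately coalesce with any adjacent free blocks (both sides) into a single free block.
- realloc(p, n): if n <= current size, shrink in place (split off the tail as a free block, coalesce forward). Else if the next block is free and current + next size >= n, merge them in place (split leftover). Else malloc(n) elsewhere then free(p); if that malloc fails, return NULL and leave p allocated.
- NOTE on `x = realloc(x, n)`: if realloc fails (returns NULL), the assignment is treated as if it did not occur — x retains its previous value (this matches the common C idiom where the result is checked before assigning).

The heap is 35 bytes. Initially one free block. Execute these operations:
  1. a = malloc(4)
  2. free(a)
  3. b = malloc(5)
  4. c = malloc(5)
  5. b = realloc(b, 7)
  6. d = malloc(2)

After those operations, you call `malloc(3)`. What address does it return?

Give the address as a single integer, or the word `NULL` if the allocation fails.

Op 1: a = malloc(4) -> a = 0; heap: [0-3 ALLOC][4-34 FREE]
Op 2: free(a) -> (freed a); heap: [0-34 FREE]
Op 3: b = malloc(5) -> b = 0; heap: [0-4 ALLOC][5-34 FREE]
Op 4: c = malloc(5) -> c = 5; heap: [0-4 ALLOC][5-9 ALLOC][10-34 FREE]
Op 5: b = realloc(b, 7) -> b = 10; heap: [0-4 FREE][5-9 ALLOC][10-16 ALLOC][17-34 FREE]
Op 6: d = malloc(2) -> d = 0; heap: [0-1 ALLOC][2-4 FREE][5-9 ALLOC][10-16 ALLOC][17-34 FREE]
malloc(3): first-fit scan over [0-1 ALLOC][2-4 FREE][5-9 ALLOC][10-16 ALLOC][17-34 FREE] -> 2

Answer: 2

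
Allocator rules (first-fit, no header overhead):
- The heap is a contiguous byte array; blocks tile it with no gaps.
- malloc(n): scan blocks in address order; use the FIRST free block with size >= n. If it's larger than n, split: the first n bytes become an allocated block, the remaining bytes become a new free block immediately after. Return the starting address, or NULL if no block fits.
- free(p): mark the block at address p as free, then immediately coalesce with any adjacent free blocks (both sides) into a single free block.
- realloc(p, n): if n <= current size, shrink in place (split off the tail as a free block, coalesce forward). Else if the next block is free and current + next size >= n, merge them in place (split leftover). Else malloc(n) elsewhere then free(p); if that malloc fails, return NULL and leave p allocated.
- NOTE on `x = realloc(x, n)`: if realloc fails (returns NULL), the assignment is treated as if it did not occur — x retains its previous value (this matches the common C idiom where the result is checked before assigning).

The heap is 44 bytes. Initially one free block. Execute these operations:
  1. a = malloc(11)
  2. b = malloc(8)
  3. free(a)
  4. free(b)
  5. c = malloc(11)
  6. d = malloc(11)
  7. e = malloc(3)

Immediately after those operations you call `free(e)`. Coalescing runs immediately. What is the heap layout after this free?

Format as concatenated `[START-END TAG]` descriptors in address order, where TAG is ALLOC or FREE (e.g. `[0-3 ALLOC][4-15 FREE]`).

Op 1: a = malloc(11) -> a = 0; heap: [0-10 ALLOC][11-43 FREE]
Op 2: b = malloc(8) -> b = 11; heap: [0-10 ALLOC][11-18 ALLOC][19-43 FREE]
Op 3: free(a) -> (freed a); heap: [0-10 FREE][11-18 ALLOC][19-43 FREE]
Op 4: free(b) -> (freed b); heap: [0-43 FREE]
Op 5: c = malloc(11) -> c = 0; heap: [0-10 ALLOC][11-43 FREE]
Op 6: d = malloc(11) -> d = 11; heap: [0-10 ALLOC][11-21 ALLOC][22-43 FREE]
Op 7: e = malloc(3) -> e = 22; heap: [0-10 ALLOC][11-21 ALLOC][22-24 ALLOC][25-43 FREE]
free(e): e = 22 -> block [22-24 ALLOC]; mark free, coalesce with adjacent free neighbors -> [0-10 ALLOC][11-21 ALLOC][22-43 FREE]

Answer: [0-10 ALLOC][11-21 ALLOC][22-43 FREE]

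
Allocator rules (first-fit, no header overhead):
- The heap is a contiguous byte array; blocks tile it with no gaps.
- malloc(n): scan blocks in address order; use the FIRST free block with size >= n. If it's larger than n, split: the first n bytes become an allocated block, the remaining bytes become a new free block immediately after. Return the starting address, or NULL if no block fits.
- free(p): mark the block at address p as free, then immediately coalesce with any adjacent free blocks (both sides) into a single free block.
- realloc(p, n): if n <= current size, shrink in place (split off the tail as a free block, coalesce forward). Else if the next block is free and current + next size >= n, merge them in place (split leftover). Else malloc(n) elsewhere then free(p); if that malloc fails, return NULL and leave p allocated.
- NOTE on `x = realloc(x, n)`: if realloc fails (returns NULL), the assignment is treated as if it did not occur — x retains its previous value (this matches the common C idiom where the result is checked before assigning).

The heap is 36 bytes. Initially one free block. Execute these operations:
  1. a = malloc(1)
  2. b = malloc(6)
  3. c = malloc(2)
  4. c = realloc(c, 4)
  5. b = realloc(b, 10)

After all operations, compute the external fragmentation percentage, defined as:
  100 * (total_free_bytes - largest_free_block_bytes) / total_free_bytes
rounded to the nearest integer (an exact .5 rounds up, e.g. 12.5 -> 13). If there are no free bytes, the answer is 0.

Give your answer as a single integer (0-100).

Op 1: a = malloc(1) -> a = 0; heap: [0-0 ALLOC][1-35 FREE]
Op 2: b = malloc(6) -> b = 1; heap: [0-0 ALLOC][1-6 ALLOC][7-35 FREE]
Op 3: c = malloc(2) -> c = 7; heap: [0-0 ALLOC][1-6 ALLOC][7-8 ALLOC][9-35 FREE]
Op 4: c = realloc(c, 4) -> c = 7; heap: [0-0 ALLOC][1-6 ALLOC][7-10 ALLOC][11-35 FREE]
Op 5: b = realloc(b, 10) -> b = 11; heap: [0-0 ALLOC][1-6 FREE][7-10 ALLOC][11-20 ALLOC][21-35 FREE]
Free blocks: [6 15] total_free=21 largest=15 -> 100*(21-15)/21 = 600/21 ≈ 28.571 -> rounds to 29

Answer: 29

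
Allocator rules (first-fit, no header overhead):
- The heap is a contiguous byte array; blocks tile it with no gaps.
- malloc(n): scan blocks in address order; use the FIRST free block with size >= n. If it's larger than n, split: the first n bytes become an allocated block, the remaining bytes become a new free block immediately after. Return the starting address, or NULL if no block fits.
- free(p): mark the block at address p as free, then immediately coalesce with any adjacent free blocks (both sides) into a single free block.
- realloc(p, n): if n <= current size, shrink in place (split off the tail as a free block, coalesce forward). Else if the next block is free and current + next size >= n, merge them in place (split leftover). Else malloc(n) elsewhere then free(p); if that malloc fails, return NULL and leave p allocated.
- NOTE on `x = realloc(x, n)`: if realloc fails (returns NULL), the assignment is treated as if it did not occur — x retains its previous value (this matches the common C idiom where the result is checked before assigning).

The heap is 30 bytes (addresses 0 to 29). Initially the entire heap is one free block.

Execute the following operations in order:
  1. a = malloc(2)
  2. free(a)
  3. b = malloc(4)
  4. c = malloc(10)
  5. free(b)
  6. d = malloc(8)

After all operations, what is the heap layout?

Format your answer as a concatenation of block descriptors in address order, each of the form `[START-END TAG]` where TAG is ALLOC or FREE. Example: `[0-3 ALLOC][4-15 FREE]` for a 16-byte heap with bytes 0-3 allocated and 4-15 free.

Answer: [0-3 FREE][4-13 ALLOC][14-21 ALLOC][22-29 FREE]

Derivation:
Op 1: a = malloc(2) -> a = 0; heap: [0-1 ALLOC][2-29 FREE]
Op 2: free(a) -> (freed a); heap: [0-29 FREE]
Op 3: b = malloc(4) -> b = 0; heap: [0-3 ALLOC][4-29 FREE]
Op 4: c = malloc(10) -> c = 4; heap: [0-3 ALLOC][4-13 ALLOC][14-29 FREE]
Op 5: free(b) -> (freed b); heap: [0-3 FREE][4-13 ALLOC][14-29 FREE]
Op 6: d = malloc(8) -> d = 14; heap: [0-3 FREE][4-13 ALLOC][14-21 ALLOC][22-29 FREE]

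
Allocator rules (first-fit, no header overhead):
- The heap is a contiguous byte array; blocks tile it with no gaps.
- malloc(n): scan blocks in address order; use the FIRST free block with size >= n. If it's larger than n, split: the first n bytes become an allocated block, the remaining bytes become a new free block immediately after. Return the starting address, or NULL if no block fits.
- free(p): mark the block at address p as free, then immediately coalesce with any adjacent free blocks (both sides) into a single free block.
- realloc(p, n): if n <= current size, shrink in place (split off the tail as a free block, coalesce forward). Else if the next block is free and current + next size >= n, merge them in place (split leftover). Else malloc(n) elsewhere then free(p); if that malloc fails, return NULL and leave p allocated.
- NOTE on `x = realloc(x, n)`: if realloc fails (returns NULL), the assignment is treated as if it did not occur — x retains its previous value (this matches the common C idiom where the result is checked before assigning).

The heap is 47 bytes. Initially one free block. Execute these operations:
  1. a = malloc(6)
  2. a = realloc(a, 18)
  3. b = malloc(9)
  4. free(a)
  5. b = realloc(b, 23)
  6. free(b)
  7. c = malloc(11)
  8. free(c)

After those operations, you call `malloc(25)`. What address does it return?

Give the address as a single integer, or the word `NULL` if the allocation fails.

Answer: 0

Derivation:
Op 1: a = malloc(6) -> a = 0; heap: [0-5 ALLOC][6-46 FREE]
Op 2: a = realloc(a, 18) -> a = 0; heap: [0-17 ALLOC][18-46 FREE]
Op 3: b = malloc(9) -> b = 18; heap: [0-17 ALLOC][18-26 ALLOC][27-46 FREE]
Op 4: free(a) -> (freed a); heap: [0-17 FREE][18-26 ALLOC][27-46 FREE]
Op 5: b = realloc(b, 23) -> b = 18; heap: [0-17 FREE][18-40 ALLOC][41-46 FREE]
Op 6: free(b) -> (freed b); heap: [0-46 FREE]
Op 7: c = malloc(11) -> c = 0; heap: [0-10 ALLOC][11-46 FREE]
Op 8: free(c) -> (freed c); heap: [0-46 FREE]
malloc(25): first-fit scan over [0-46 FREE] -> 0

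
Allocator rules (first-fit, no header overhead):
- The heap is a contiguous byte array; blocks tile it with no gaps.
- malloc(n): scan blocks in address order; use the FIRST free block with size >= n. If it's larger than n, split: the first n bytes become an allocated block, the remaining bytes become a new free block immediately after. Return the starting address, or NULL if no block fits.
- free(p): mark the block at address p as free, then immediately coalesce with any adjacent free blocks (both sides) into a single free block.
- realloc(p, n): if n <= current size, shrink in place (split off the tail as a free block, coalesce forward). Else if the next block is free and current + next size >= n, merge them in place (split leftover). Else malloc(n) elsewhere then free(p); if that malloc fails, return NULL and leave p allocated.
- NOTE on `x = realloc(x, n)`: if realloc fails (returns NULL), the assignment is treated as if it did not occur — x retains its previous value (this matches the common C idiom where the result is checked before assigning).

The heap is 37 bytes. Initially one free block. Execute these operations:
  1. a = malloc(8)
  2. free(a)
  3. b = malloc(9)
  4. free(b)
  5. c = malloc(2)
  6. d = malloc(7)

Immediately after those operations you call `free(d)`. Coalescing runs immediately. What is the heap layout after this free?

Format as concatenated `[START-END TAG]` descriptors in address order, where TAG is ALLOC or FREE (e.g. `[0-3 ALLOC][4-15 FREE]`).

Answer: [0-1 ALLOC][2-36 FREE]

Derivation:
Op 1: a = malloc(8) -> a = 0; heap: [0-7 ALLOC][8-36 FREE]
Op 2: free(a) -> (freed a); heap: [0-36 FREE]
Op 3: b = malloc(9) -> b = 0; heap: [0-8 ALLOC][9-36 FREE]
Op 4: free(b) -> (freed b); heap: [0-36 FREE]
Op 5: c = malloc(2) -> c = 0; heap: [0-1 ALLOC][2-36 FREE]
Op 6: d = malloc(7) -> d = 2; heap: [0-1 ALLOC][2-8 ALLOC][9-36 FREE]
free(d): d = 2 -> block [2-8 ALLOC]; mark free, coalesce with adjacent free neighbors -> [0-1 ALLOC][2-36 FREE]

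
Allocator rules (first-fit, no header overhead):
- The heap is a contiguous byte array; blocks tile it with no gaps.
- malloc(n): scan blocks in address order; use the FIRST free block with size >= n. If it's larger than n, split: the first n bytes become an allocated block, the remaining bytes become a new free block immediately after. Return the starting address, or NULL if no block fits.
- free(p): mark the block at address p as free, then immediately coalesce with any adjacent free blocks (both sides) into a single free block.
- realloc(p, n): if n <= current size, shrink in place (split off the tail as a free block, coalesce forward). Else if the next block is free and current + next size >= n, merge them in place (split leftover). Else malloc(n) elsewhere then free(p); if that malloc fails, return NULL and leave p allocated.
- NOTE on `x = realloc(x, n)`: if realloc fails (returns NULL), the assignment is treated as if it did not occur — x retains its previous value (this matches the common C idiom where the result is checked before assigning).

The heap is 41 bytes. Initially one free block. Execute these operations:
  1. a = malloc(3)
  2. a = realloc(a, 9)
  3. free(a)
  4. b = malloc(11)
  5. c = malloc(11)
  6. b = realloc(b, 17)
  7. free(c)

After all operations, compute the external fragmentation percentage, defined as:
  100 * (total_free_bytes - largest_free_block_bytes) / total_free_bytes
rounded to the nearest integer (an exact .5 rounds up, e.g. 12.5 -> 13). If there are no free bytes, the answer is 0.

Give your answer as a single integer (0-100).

Answer: 8

Derivation:
Op 1: a = malloc(3) -> a = 0; heap: [0-2 ALLOC][3-40 FREE]
Op 2: a = realloc(a, 9) -> a = 0; heap: [0-8 ALLOC][9-40 FREE]
Op 3: free(a) -> (freed a); heap: [0-40 FREE]
Op 4: b = malloc(11) -> b = 0; heap: [0-10 ALLOC][11-40 FREE]
Op 5: c = malloc(11) -> c = 11; heap: [0-10 ALLOC][11-21 ALLOC][22-40 FREE]
Op 6: b = realloc(b, 17) -> b = 22; heap: [0-10 FREE][11-21 ALLOC][22-38 ALLOC][39-40 FREE]
Op 7: free(c) -> (freed c); heap: [0-21 FREE][22-38 ALLOC][39-40 FREE]
Free blocks: [22 2] total_free=24 largest=22 -> 100*(24-22)/24 = 200/24 ≈ 8.333 -> rounds to 8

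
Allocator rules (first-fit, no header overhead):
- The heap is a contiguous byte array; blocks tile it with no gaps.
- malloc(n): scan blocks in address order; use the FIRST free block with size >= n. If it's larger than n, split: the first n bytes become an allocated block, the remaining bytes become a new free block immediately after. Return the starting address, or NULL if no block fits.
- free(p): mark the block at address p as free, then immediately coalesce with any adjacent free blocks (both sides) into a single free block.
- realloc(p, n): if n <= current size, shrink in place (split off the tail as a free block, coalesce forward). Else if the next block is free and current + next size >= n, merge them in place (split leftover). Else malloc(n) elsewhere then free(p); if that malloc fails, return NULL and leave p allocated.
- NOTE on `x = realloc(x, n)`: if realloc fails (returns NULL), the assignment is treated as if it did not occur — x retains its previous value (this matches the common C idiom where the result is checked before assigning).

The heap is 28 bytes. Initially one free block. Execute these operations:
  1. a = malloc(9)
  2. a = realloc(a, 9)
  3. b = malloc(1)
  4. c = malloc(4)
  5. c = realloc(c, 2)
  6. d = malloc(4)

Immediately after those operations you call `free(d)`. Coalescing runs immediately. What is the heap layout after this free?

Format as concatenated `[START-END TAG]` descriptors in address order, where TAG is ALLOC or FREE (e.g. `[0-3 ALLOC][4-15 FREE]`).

Answer: [0-8 ALLOC][9-9 ALLOC][10-11 ALLOC][12-27 FREE]

Derivation:
Op 1: a = malloc(9) -> a = 0; heap: [0-8 ALLOC][9-27 FREE]
Op 2: a = realloc(a, 9) -> a = 0; heap: [0-8 ALLOC][9-27 FREE]
Op 3: b = malloc(1) -> b = 9; heap: [0-8 ALLOC][9-9 ALLOC][10-27 FREE]
Op 4: c = malloc(4) -> c = 10; heap: [0-8 ALLOC][9-9 ALLOC][10-13 ALLOC][14-27 FREE]
Op 5: c = realloc(c, 2) -> c = 10; heap: [0-8 ALLOC][9-9 ALLOC][10-11 ALLOC][12-27 FREE]
Op 6: d = malloc(4) -> d = 12; heap: [0-8 ALLOC][9-9 ALLOC][10-11 ALLOC][12-15 ALLOC][16-27 FREE]
free(d): d = 12 -> block [12-15 ALLOC]; mark free, coalesce with adjacent free neighbors -> [0-8 ALLOC][9-9 ALLOC][10-11 ALLOC][12-27 FREE]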